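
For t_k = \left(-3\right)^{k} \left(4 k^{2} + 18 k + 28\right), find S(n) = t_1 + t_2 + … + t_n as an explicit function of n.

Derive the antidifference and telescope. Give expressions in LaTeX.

The ratio is 3*(-2*k**2 - 13*k - 25)/(2*k**2 + 9*k + 14).
Take A(k)=-3, B(k)=1, C(k)=k**2 + 9*k/2 + 7.
Need (-3)·f(k+1) − (1)·f(k) = k**2 + 9*k/2 + 7.
From deg A=0, deg B=0, deg C=2: d=2.
Solve for f: f(k) = -(k**2 + 3*k + 4)/4 (degree 2 ≤ 2).
R(k) = B(k−1)·f(k)/C(k) = -(k**2 + 3*k + 4)/(2*(2*k**2 + 9*k + 14)); s_k = R·t_k = (-3)**k*(-k**2 - 3*k - 4).
Δs = (-3)**k*(4*k**2 + 18*k + 28), as required.
Σ_(k=1)^n t_k = s_(n+1) − s_(1) = (3*(-3)**n*(n**2 + 5*n + 8)) − (24), i.e. 3*(-3)**n*n**2 + 15*(-3)**n*n + 24*(-3)**n - 24.

S(n) = 3 \left(-3\right)^{n} n^{2} + 15 \left(-3\right)^{n} n + 24 \left(-3\right)^{n} - 24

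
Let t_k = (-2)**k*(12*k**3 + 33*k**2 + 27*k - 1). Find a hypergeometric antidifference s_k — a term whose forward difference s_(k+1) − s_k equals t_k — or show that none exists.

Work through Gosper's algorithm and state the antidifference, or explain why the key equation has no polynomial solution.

s_k = (-2)**k*(-4*k**3 - 3*k**2 + 3*k + 3)

The ratio is 2*(-12*k**3 - 69*k**2 - 129*k - 71)/(12*k**3 + 33*k**2 + 27*k - 1).
So A=-2 and B=1, with C=k**3 + 11*k**2/4 + 9*k/4 - 1/12.
f must satisfy (-2)·f(k+1) − (1)·f(k) = k**3 + 11*k**2/4 + 9*k/4 - 1/12.
deg f ≤ 3 (via 0,0,3).
A polynomial solution: f(k) = -(4*k**3 + 3*k**2 - 3*k - 3)/12.
Certificate R = B(k−1)f/C = -(4*k**3 + 3*k**2 - 3*k - 3)/(12*k**3 + 33*k**2 + 27*k - 1) gives s_k = (-2)**k*(-4*k**3 - 3*k**2 + 3*k + 3).
s_(k+1) − s_k = (-2)**k*(12*k**3 + 33*k**2 + 27*k - 1) = t_k.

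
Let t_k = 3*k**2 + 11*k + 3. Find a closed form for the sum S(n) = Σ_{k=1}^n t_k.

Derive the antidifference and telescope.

Compute t_(k+1)/t_k: get (3*k**2 + 17*k + 17)/(3*k**2 + 11*k + 3).
Normal form (A,B,C) = (1, 1, k**2 + 11*k/3 + 1).
f must satisfy (1)·f(k+1) − (1)·f(k) = k**2 + 11*k/3 + 1.
deg f ≤ 3 (via 0,0,2).
Solving with deg f ≤ 3: f(k) = k*(k**2 + 4*k - 2)/3.
So s_k = (B(k−1)f/C)·t_k = (k*(k**2 + 4*k - 2)/(3*k**2 + 11*k + 3))·t_k = k*(k**2 + 4*k - 2).
Verify: 3*k**2 + 11*k + 3 matches t_k.
s_(n+1) = n**3 + 7*n**2 + 9*n + 3 and s_(1) = 3, so S(n) = n*(n**2 + 7*n + 9).

S(n) = n*(n**2 + 7*n + 9)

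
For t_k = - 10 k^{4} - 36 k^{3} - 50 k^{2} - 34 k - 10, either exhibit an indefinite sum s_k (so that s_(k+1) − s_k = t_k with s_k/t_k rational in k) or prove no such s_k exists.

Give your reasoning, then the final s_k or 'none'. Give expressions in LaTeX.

r(k) = (5*k**4 + 38*k**3 + 109*k**2 + 141*k + 70)/(5*k**4 + 18*k**3 + 25*k**2 + 17*k + 5) after simplifying.
Factor: A=1; B=1; C=k**4 + 18*k**3/5 + 5*k**2 + 17*k/5 + 1.
Set up (1)·f(k+1) − (1)·f(k) − (k**4 + 18*k**3/5 + 5*k**2 + 17*k/5 + 1) = 0.
deg f ≤ 5 (via 0,0,4).
Solving with deg f ≤ 5: f(k) = k*(k + 1)*(2*k**3 + 2*k**2 + 1)/10.
So s_k = (B(k−1)f/C)·t_k = (k*(2*k**3 + 2*k**2 + 1)/(2*(5*k**3 + 13*k**2 + 12*k + 5)))·t_k = k*(-2*k**4 - 4*k**3 - 2*k**2 - k - 1).
s_(k+1) − s_k = -10*k**4 - 36*k**3 - 50*k**2 - 34*k - 10 = t_k.

s_k = k \left(- 2 k^{4} - 4 k^{3} - 2 k^{2} - k - 1\right)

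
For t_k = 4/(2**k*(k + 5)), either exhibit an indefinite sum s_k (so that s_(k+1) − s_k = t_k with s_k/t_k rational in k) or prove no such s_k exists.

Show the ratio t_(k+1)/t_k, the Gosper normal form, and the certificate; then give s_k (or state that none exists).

not Gosper-summable; s_k does not exist

Step 1: r(k) = (k + 5)/(2*(k + 6)).
So A=k/2 + 5/2 and B=k + 6, with C=1.
Need (k/2 + 5/2)·f(k+1) − (k + 5)·f(k) = 1.
Bound: deg f ≤ -1.
Bound -1 < 0, so the key equation has no polynomial solution.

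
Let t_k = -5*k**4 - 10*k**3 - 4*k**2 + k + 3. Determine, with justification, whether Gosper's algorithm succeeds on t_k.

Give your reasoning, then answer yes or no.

Yes. s_k = k*(-k**4 + 2*k**2 + 2).

t_(k+1)/t_k = (5*k**4 + 30*k**3 + 64*k**2 + 57*k + 15)/(5*k**4 + 10*k**3 + 4*k**2 - k - 3).
Gosper form: A/B · C(k+1)/C(k) with A=1, B=1, C=k**4 + 2*k**3 + 4*k**2/5 - k/5 - 3/5.
Key eq: (1)·f(k+1) = (1)·f(k) + (k**4 + 2*k**3 + 4*k**2/5 - k/5 - 3/5).
Degrees (0,0,4) ⇒ d ≤ 5.
Solve for f: f(k) = k*(k**4 - 2*k**2 - 2)/5 (degree 5 ≤ 5).
R(k) = B(k−1)·f(k)/C(k) = k*(k**4 - 2*k**2 - 2)/(5*k**4 + 10*k**3 + 4*k**2 - k - 3); s_k = R·t_k = k*(-k**4 + 2*k**2 + 2).
Δs = -5*k**4 - 10*k**3 - 4*k**2 + k + 3, as required.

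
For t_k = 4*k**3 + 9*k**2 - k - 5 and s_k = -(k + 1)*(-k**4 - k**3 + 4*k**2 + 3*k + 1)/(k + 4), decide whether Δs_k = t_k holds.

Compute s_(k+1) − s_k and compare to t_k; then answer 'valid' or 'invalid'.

s_(k+1) = (k**5 + 7*k**4 + 15*k**3 + 6*k**2 - 14*k - 12)/(k + 5)
s_(k+1) − s_k = (4*k**5 + 36*k**4 + 88*k**3 + 49*k**2 - 47*k - 43)/(k**2 + 9*k + 20)
(s_(k+1) − s_k) − t_k = 3*(-3*k**4 - 24*k**3 - 39*k**2 + 6*k + 19)/(k**2 + 9*k + 20)

Invalid: residual 3*(-3*k**4 - 24*k**3 - 39*k**2 + 6*k + 19)/(k**2 + 9*k + 20) ≠ 0.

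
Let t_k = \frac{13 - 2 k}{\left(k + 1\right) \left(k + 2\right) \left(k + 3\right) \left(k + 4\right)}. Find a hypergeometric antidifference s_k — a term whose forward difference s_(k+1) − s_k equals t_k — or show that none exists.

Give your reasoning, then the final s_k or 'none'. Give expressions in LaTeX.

Compute t_(k+1)/t_k: get (k + 1)*(2*k - 11)/((k + 5)*(2*k - 13)).
Factor: A=k + 1; B=k + 5; C=k - 13/2.
f must satisfy (k + 1)·f(k+1) − (k + 4)·f(k) = k - 13/2.
d = 3 from the (1,1,1) case.
Coefficient equations give f(k) = -k*(2*k**2 + 12*k + 25)/6.
Then R = B(k−1)f/C = -k*(k + 4)*(2*k**2 + 12*k + 25)/(3*(2*k - 13)), so s_k = R(k)·t_k = k*(2*k**2 + 12*k + 25)/(3*(k + 1)*(k + 2)*(k + 3)).
Verify: (13 - 2*k)/(k**4 + 10*k**3 + 35*k**2 + 50*k + 24) matches t_k.

s_k = \frac{k \left(2 k^{2} + 12 k + 25\right)}{3 \left(k + 1\right) \left(k + 2\right) \left(k + 3\right)}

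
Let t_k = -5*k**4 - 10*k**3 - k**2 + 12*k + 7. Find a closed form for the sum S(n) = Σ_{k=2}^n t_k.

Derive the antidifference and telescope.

S(n) = -n**5 - 5*n**4 - 7*n**3 + 3*n**2 + 13*n - 3

t_(k+1)/t_k = (5*k**4 + 30*k**3 + 61*k**2 + 40*k - 3)/(5*k**4 + 10*k**3 + k**2 - 12*k - 7).
Factor: A=1; B=1; C=k**4 + 2*k**3 + k**2/5 - 12*k/5 - 7/5.
Solve (1)·f(k+1) − (1)·f(k) = k**4 + 2*k**3 + k**2/5 - 12*k/5 - 7/5.
Degrees (0,0,4) ⇒ d ≤ 5.
Coefficient equations give f(k) = k*(k**4 - 3*k**2 - 4*k - 1)/5.
Get s_k = R·t_k = k*(-k**4 + 3*k**2 + 4*k + 1) with R(k) = B(k−1)f(k)/C(k) = k*(k**4 - 3*k**2 - 4*k - 1)/(5*k**4 + 10*k**3 + k**2 - 12*k - 7).
Verify: -5*k**4 - 10*k**3 - k**2 + 12*k + 7 matches t_k.
Telescope: S(n) = s_(n+1) − s_(2) = -n**5 - 5*n**4 - 7*n**3 + 3*n**2 + 13*n + 7 − (10) = -n**5 - 5*n**4 - 7*n**3 + 3*n**2 + 13*n - 3.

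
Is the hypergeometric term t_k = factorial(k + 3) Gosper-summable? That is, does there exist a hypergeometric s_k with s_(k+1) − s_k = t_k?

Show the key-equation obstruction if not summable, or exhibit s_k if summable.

The ratio is k + 4.
Gosper form: A/B · C(k+1)/C(k) with A=k + 4, B=1, C=1.
Key eq: (k + 4)·f(k+1) = (1)·f(k) + (1).
Bound: deg f ≤ -1.
deg f ≤ -1 is impossible — no certificate.

No — negative degree bound, so no certificate f.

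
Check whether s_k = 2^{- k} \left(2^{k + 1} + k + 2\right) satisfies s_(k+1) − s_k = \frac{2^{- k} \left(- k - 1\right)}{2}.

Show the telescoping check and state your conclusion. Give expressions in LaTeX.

Valid: the claim telescopes to t_k.

s_(k+1) = (4*2**k + k + 3)/(2*2**k)
s_(k+1) − s_k = (-k - 1)/(2*2**k)
(s_(k+1) − s_k) − t_k = 0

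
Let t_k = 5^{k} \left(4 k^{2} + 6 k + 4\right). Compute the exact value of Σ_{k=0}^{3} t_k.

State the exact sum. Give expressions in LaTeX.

r(k) = 5*(2*k**2 + 7*k + 7)/(2*k**2 + 3*k + 2) after simplifying.
Take A(k)=5, B(k)=1, C(k)=k**2 + 3*k/2 + 1.
f must satisfy (5)·f(k+1) − (1)·f(k) = k**2 + 3*k/2 + 1.
d = 2 from the (0,0,2) case.
Solving with deg f ≤ 2: f(k) = (k**2 - k + 1)/4.
R(k) = B(k−1)·f(k)/C(k) = (k**2 - k + 1)/(2*(2*k**2 + 3*k + 2)); s_k = R·t_k = 5**k*(k**2 - k + 1).
s_(k+1) − s_k = 5**k*(4*k**2 + 6*k + 4) = t_k.
Evaluate s at k=4 and k=0: 8125 and 1; difference 8124.

Σ = 8124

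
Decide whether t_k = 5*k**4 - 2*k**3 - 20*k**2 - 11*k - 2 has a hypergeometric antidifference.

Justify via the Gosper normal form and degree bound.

Step 1: r(k) = (5*k**4 + 18*k**3 + 4*k**2 - 37*k - 30)/(5*k**4 - 2*k**3 - 20*k**2 - 11*k - 2).
So A=1 and B=1, with C=k**4 - 2*k**3/5 - 4*k**2 - 11*k/5 - 2/5.
Key eq: (1)·f(k+1) = (1)·f(k) + (k**4 - 2*k**3/5 - 4*k**2 - 11*k/5 - 2/5).
deg f ≤ 5 (via 0,0,4).
Solving with deg f ≤ 5: f(k) = k**2*(k**3 - 3*k**2 - 4*k + 4)/5.
Certificate R = B(k−1)f/C = k**2*(k**3 - 3*k**2 - 4*k + 4)/(5*k**4 - 2*k**3 - 20*k**2 - 11*k - 2) gives s_k = k**2*(k**3 - 3*k**2 - 4*k + 4).
s_(k+1) − s_k = 5*k**4 - 2*k**3 - 20*k**2 - 11*k - 2 = t_k.

Yes. s_k = k**2*(k**3 - 3*k**2 - 4*k + 4).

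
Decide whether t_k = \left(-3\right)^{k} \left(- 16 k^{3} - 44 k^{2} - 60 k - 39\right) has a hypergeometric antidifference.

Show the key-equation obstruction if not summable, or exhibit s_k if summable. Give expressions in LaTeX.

Step 1: r(k) = 3*(-16*k**3 - 92*k**2 - 196*k - 159)/(16*k**3 + 44*k**2 + 60*k + 39).
Normal form (A,B,C) = (-3, 1, k**3 + 11*k**2/4 + 15*k/4 + 39/16).
Need (-3)·f(k+1) − (1)·f(k) = k**3 + 11*k**2/4 + 15*k/4 + 39/16.
deg f ≤ 3 (via 0,0,3).
Match coefficients ⇒ f(k) = -(4*k**3 + 2*k**2 + 3*k + 3)/16.
R(k) = B(k−1)·f(k)/C(k) = -(4*k**3 + 2*k**2 + 3*k + 3)/(16*k**3 + 44*k**2 + 60*k + 39); s_k = R·t_k = (-3)**k*(4*k**3 + 2*k**2 + 3*k + 3).
s_(k+1) − s_k = (-3)**k*(-16*k**3 - 44*k**2 - 60*k - 39) = t_k.

Yes. s_k = \left(-3\right)^{k} \left(4 k^{3} + 2 k^{2} + 3 k + 3\right).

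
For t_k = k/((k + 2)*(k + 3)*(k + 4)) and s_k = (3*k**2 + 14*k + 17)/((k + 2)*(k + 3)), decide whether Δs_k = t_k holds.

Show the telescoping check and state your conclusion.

s_(k+1) = (14*k + 3*(k + 1)**2 + 31)/((k + 3)*(k + 4))
s_(k+1) − s_k = k/(k**3 + 9*k**2 + 26*k + 24)
(s_(k+1) − s_k) − t_k = 0

Valid — Δs_k = t_k.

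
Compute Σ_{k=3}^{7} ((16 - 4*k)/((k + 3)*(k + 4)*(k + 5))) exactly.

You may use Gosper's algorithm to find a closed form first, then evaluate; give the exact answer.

The ratio is (k - 3)*(k + 3)/((k - 4)*(k + 6)).
Take A(k)=k + 3, B(k)=k + 6, C(k)=k - 4.
Key eq: (k + 3)·f(k+1) = (k + 5)·f(k) + (k - 4).
d = 2 from the (1,1,1) case.
Solving with deg f ≤ 2: f(k) = -k*(k + 31)/24.
Then R = B(k−1)f/C = -k*(k + 5)*(k + 31)/(24*(k - 4)), so s_k = R(k)·t_k = k*(k + 31)/(6*(k + 3)*(k + 4)).
Δs = 4*(4 - k)/(k**3 + 12*k**2 + 47*k + 60), as required.
Evaluate s at k=8 and k=3: 13/33 and 17/42; difference -5/462.

Σ = -5/462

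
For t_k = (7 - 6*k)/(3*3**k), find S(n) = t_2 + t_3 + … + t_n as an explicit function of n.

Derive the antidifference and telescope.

Step 1: r(k) = (6*k - 1)/(3*(6*k - 7)).
Normal form (A,B,C) = (1/3, 1, k - 7/6).
Solve (1/3)·f(k+1) − (1)·f(k) = k - 7/6.
From deg A=0, deg B=0, deg C=1: d=1.
Coefficient equations give f(k) = -(3*k - 2)/2.
Certificate R = B(k−1)f/C = -3*(3*k - 2)/(6*k - 7) gives s_k = (3*k - 2)/3**k.
Verify: (7 - 6*k)/(3*3**k) matches t_k.
s_(n+1) = 3**(-n - 1)*(3*n + 1) and s_(2) = 4/9, so S(n) = 3**(-n - 2)*(-4*3**n + 9*n + 3).

S(n) = 3**(-n - 2)*(-4*3**n + 9*n + 3)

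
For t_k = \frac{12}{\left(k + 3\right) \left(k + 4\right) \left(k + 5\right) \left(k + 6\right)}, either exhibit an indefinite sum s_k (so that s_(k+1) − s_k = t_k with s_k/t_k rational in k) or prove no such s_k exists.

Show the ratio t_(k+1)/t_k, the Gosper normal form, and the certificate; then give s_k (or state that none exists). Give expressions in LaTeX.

s_k = \frac{k \left(k^{2} + 12 k + 47\right)}{15 \left(k + 3\right) \left(k + 4\right) \left(k + 5\right)}

r(k) = (k + 3)/(k + 7) after simplifying.
Normal form (A,B,C) = (k + 3, k + 7, 1).
Need (k + 3)·f(k+1) − (k + 6)·f(k) = 1.
Degrees (1,1,0) ⇒ d ≤ 3.
Solving with deg f ≤ 3: f(k) = k*(k**2 + 12*k + 47)/180.
R(k) = B(k−1)·f(k)/C(k) = k*(k + 6)*(k**2 + 12*k + 47)/180; s_k = R·t_k = k*(k**2 + 12*k + 47)/(15*(k + 3)*(k + 4)*(k + 5)).
s_(k+1) − s_k = 12/(k**4 + 18*k**3 + 119*k**2 + 342*k + 360) = t_k.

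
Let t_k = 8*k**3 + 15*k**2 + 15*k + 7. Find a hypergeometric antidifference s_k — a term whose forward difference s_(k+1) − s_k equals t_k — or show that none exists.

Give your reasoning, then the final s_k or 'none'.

s_k = k*(2*k**3 + k**2 + 2*k + 2)

Compute t_(k+1)/t_k: get (8*k**3 + 39*k**2 + 69*k + 45)/(8*k**3 + 15*k**2 + 15*k + 7).
So A=1 and B=1, with C=k**3 + 15*k**2/8 + 15*k/8 + 7/8.
Solve (1)·f(k+1) − (1)·f(k) = k**3 + 15*k**2/8 + 15*k/8 + 7/8.
Degrees (0,0,3) ⇒ d ≤ 4.
Solving with deg f ≤ 4: f(k) = k*(2*k**3 + k**2 + 2*k + 2)/8.
R(k) = B(k−1)·f(k)/C(k) = k*(2*k**3 + k**2 + 2*k + 2)/((8*k + 7)*(k**2 + k + 1)); s_k = R·t_k = k*(2*k**3 + k**2 + 2*k + 2).
Verify: 8*k**3 + 15*k**2 + 15*k + 7 matches t_k.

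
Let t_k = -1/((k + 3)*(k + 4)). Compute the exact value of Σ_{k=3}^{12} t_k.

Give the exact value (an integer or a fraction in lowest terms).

Σ = -5/48

Compute t_(k+1)/t_k: get (k + 3)/(k + 5).
Gosper form: A/B · C(k+1)/C(k) with A=k + 3, B=k + 5, C=1.
Solve (k + 3)·f(k+1) − (k + 4)·f(k) = 1.
deg f ≤ 1 (via 1,1,0).
Match coefficients ⇒ f(k) = k/3.
Certificate R = B(k−1)f/C = k*(k + 4)/3 gives s_k = -k/(3*k + 9).
Δs = -1/(k**2 + 7*k + 12), as required.
Σ_(k=3)^(12) t_k = s_(13) − s_(3) = -13/48 − (-1/6) = -5/48.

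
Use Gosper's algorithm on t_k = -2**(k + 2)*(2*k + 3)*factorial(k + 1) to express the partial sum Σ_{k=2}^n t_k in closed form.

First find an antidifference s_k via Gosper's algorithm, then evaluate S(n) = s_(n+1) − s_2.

S(n) = -8*2**n*factorial(n + 2) + 96

Ratio r(k) = 2*(k + 2)*(2*k + 5)/(2*k + 3).
So A=2*k + 4 and B=1, with C=k + 3/2.
Solve (2*k + 4)·f(k+1) − (1)·f(k) = k + 3/2.
deg f ≤ 0 (via 1,0,1).
Solving with deg f ≤ 0: f(k) = 1/2.
Then R = B(k−1)f/C = 1/(2*k + 3), so s_k = R(k)·t_k = -2**(k + 2)*factorial(k + 1).
s_(k+1) − s_k = -2**(k + 2)*(2*k + 3)*factorial(k + 1) = t_k.
Σ_(k=2)^n t_k = s_(n+1) − s_(2) = (-2**(n + 3)*factorial(n + 2)) − (-96), i.e. -8*2**n*factorial(n + 2) + 96.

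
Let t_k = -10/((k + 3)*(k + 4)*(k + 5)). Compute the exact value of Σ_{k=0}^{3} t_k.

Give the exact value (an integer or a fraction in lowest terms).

t_(k+1)/t_k = (k + 3)/(k + 6).
Normal form (A,B,C) = (k + 3, k + 6, 1).
Solve (k + 3)·f(k+1) − (k + 5)·f(k) = 1.
From deg A=1, deg B=1, deg C=0: d=2.
Solving with deg f ≤ 2: f(k) = k*(k + 7)/24.
R(k) = B(k−1)·f(k)/C(k) = k*(k + 5)*(k + 7)/24; s_k = R·t_k = 5*k*(-k - 7)/(12*(k + 3)*(k + 4)).
s_(k+1) − s_k = -10/(k**3 + 12*k**2 + 47*k + 60) = t_k.
Telescoping: Σ = s_(4) − s_(0) = -55/168 − (0) = -55/168.

Σ = -55/168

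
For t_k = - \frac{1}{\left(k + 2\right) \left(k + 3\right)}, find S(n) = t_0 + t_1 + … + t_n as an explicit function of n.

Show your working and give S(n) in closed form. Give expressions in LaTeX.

Step 1: r(k) = (k + 2)/(k + 4).
Gosper form: A/B · C(k+1)/C(k) with A=k + 2, B=k + 4, C=1.
Key eq: (k + 2)·f(k+1) = (k + 3)·f(k) + (1).
Degrees (1,1,0) ⇒ d ≤ 1.
A polynomial solution: f(k) = k/2.
R(k) = B(k−1)·f(k)/C(k) = k*(k + 3)/2; s_k = R·t_k = -k/(2*k + 4).
Δs = -1/(k**2 + 5*k + 6), as required.
Σ_(k=0)^n t_k = s_(n+1) − s_(0) = ((-n - 1)/(2*(n + 3))) − (0), i.e. (-n - 1)/(2*(n + 3)).

S(n) = \frac{- n - 1}{2 \left(n + 3\right)}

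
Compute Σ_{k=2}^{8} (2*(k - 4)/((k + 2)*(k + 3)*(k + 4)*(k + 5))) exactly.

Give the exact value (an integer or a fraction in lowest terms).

Σ = -7/1716

Compute t_(k+1)/t_k: get (k - 3)*(k + 2)/((k - 4)*(k + 6)).
Factor: A=k + 2; B=k + 6; C=k - 4.
Set up (k + 2)·f(k+1) − (k + 5)·f(k) − (k - 4) = 0.
From deg A=1, deg B=1, deg C=1: d=3.
Solving with deg f ≤ 3: f(k) = -k*(k**2 + 9*k + 38)/24.
Certificate R = B(k−1)f/C = -k*(k + 5)*(k**2 + 9*k + 38)/(24*(k - 4)) gives s_k = k*(-k**2 - 9*k - 38)/(12*(k + 2)*(k + 3)*(k + 4)).
Check: Δs_k = 2*(k - 4)/(k**4 + 14*k**3 + 71*k**2 + 154*k + 120). ✓
Telescoping: Σ = s_(9) − s_(2) = -25/286 − (-1/12) = -7/1716.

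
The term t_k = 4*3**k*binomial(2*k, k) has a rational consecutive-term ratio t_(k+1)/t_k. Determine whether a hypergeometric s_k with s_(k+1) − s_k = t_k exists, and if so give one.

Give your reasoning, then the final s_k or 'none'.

Step 1: r(k) = 6*(2*k + 1)/(k + 1).
A = 12*k + 6, B = k + 1, C = 1.
Set up (12*k + 6)·f(k+1) − (k)·f(k) − (1) = 0.
From deg A=1, deg B=1, deg C=0: d=-1.
deg f ≤ -1 is impossible — no certificate.

not Gosper-summable; s_k does not exist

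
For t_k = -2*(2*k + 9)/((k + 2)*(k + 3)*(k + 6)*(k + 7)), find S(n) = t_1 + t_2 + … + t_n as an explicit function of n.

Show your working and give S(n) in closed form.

S(n) = 2*n*(-n - 10)/(21*(n**2 + 10*n + 21))

The ratio is (k + 2)*(k + 6)*(2*k + 11)/((k + 4)*(k + 8)*(2*k + 9)).
Normal form (A,B,C) = (k + 2, k + 8, k**3 + 27*k**2/2 + 121*k/2 + 90).
Need (k + 2)·f(k+1) − (k + 7)·f(k) = k**3 + 27*k**2/2 + 121*k/2 + 90.
Bound: deg f ≤ 5.
Solve for f: f(k) = k*(k + 3)*(k + 4)*(k + 5)*(k + 8)/24 (degree 5 ≤ 5).
Then R = B(k−1)f/C = k*(k + 3)*(k + 7)*(k + 8)/(12*(2*k + 9)), so s_k = R(k)·t_k = k*(-k - 8)/(6*(k**2 + 8*k + 12)).
Δs = 2*(-2*k - 9)/(k**4 + 18*k**3 + 113*k**2 + 288*k + 252), as required.
s_(n+1) = (-n**2 - 10*n - 9)/(6*(n**2 + 10*n + 21)) and s_(1) = -1/14, so S(n) = 2*n*(-n - 10)/(21*(n**2 + 10*n + 21)).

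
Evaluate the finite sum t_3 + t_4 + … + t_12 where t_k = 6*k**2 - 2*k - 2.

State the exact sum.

The ratio is (k - 3*(k + 1)**2 + 2)/(-3*k**2 + k + 1).
So A=1 and B=1, with C=k**2 - k/3 - 1/3.
Solve (1)·f(k+1) − (1)·f(k) = k**2 - k/3 - 1/3.
d = 3 from the (0,0,2) case.
Solve for f: f(k) = k**2*(k - 2)/3 (degree 3 ≤ 3).
Get s_k = R·t_k = 2*k**2*(k - 2) with R(k) = B(k−1)f(k)/C(k) = k**2*(k - 2)/(3*k**2 - k - 1).
Δs = 6*k**2 - 2*k - 2, as required.
Σ_(k=3)^(12) t_k = s_(13) − s_(3) = 3718 − (18) = 3700.

Σ = 3700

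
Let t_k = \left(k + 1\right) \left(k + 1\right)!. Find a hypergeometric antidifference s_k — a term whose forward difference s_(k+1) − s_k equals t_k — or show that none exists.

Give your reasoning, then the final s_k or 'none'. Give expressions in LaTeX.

r(k) = (k + 2)**2/(k + 1) after simplifying.
Gosper form: A/B · C(k+1)/C(k) with A=k + 2, B=1, C=k + 1.
f must satisfy (k + 2)·f(k+1) − (1)·f(k) = k + 1.
From deg A=1, deg B=0, deg C=1: d=0.
Solving with deg f ≤ 0: f(k) = 1.
Then R = B(k−1)f/C = 1/(k + 1), so s_k = R(k)·t_k = factorial(k + 1).
s_(k+1) − s_k = (k + 1)*factorial(k + 1) = t_k.

s_k = \left(k + 1\right)!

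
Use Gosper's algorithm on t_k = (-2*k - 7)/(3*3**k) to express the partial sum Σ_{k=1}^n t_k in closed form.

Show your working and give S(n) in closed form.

Ratio r(k) = (2*k + 9)/(3*(2*k + 7)).
Gosper form: A/B · C(k+1)/C(k) with A=1/3, B=1, C=k + 7/2.
Solve (1/3)·f(k+1) − (1)·f(k) = k + 7/2.
Degrees (0,0,1) ⇒ d ≤ 1.
Coefficient equations give f(k) = -3*(k + 4)/2.
Get s_k = R·t_k = (k + 4)/3**k with R(k) = B(k−1)f(k)/C(k) = -3*(k + 4)/(2*k + 7).
Verify: (-2*k - 7)/(3*3**k) matches t_k.
s_(n+1) = 3**(-n - 1)*(n + 5) and s_(1) = 5/3, so S(n) = 3**(-n - 1)*(-5*3**n + n + 5).

S(n) = 3**(-n - 1)*(-5*3**n + n + 5)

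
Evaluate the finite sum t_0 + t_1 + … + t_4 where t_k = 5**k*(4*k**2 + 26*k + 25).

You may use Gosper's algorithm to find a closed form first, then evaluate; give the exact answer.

t_(k+1)/t_k = 5*(4*k**2 + 34*k + 55)/(4*k**2 + 26*k + 25).
Normal form (A,B,C) = (5, 1, k**2 + 13*k/2 + 25/4).
Set up (5)·f(k+1) − (1)·f(k) − (k**2 + 13*k/2 + 25/4) = 0.
Bound: deg f ≤ 2.
Solving with deg f ≤ 2: f(k) = k*(k + 4)/4.
Then R = B(k−1)f/C = k*(k + 4)/(4*k**2 + 26*k + 25), so s_k = R(k)·t_k = 5**k*k*(k + 4).
Check: Δs_k = 5**k*(4*k**2 + 26*k + 25). ✓
Σ_(k=0)^(4) t_k = s_(5) − s_(0) = 140625 − (0) = 140625.

Σ = 140625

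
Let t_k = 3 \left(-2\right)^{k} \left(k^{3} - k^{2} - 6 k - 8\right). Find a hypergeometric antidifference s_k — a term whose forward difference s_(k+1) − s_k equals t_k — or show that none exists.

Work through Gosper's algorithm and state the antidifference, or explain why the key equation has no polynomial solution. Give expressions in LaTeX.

r(k) = 2*(-k**3 - 2*k**2 + 5*k + 14)/(k**3 - k**2 - 6*k - 8) after simplifying.
Normal form (A,B,C) = (-2, 1, k**3 - k**2 - 6*k - 8).
Set up (-2)·f(k+1) − (1)·f(k) − (k**3 - k**2 - 6*k - 8) = 0.
Degrees (0,0,3) ⇒ d ≤ 3.
Solve for f: f(k) = -(k**3 - 3*k**2 - 4*k - 4)/3 (degree 3 ≤ 3).
So s_k = (B(k−1)f/C)·t_k = (-(k**3 - 3*k**2 - 4*k - 4)/(3*(k**3 - k**2 - 6*k - 8)))·t_k = (-2)**k*(-k**3 + 3*k**2 + 4*k + 4).
Verify: 3*(-2)**k*(k**3 - k**2 - 6*k - 8) matches t_k.

s_k = \left(-2\right)^{k} \left(- k^{3} + 3 k^{2} + 4 k + 4\right)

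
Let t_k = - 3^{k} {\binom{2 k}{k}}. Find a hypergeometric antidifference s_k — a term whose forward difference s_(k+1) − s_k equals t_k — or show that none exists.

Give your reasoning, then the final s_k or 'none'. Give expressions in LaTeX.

The ratio is 6*(2*k + 1)/(k + 1).
Take A(k)=12*k + 6, B(k)=k + 1, C(k)=1.
Key eq: (12*k + 6)·f(k+1) = (k)·f(k) + (1).
deg f ≤ -1 (via 1,1,0).
deg f ≤ -1 is impossible — no certificate.

none — t_k is not Gosper-summable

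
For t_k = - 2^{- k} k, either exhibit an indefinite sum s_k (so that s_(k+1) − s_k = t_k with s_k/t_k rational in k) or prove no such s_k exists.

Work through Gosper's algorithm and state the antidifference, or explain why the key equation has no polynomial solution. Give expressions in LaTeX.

Ratio r(k) = (k + 1)/(2*k).
Gosper form: A/B · C(k+1)/C(k) with A=1/2, B=1, C=k.
f must satisfy (1/2)·f(k+1) − (1)·f(k) = k.
d = 1 from the (0,0,1) case.
Match coefficients ⇒ f(k) = -2*(k + 1).
Then R = B(k−1)f/C = -2*(k + 1)/k, so s_k = R(k)·t_k = 2**(1 - k)*(k + 1).
Verify: -k/2**k matches t_k.

s_k = 2^{1 - k} \left(k + 1\right)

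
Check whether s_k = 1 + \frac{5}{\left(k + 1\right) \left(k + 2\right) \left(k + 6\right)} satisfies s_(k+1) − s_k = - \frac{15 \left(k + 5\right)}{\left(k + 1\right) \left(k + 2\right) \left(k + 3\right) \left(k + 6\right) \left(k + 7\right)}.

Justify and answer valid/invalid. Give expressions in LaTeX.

Valid: the claim telescopes to t_k.

s_(k+1) = 1 + 5/((k + 2)*(k + 3)*(k + 7))
s_(k+1) − s_k = 15*(-k - 5)/(k**5 + 19*k**4 + 131*k**3 + 401*k**2 + 540*k + 252)
(s_(k+1) − s_k) − t_k = 0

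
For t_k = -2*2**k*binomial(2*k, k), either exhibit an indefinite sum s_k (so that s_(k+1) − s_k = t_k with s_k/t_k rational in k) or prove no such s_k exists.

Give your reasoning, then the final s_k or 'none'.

t_(k+1)/t_k = 4*(2*k + 1)/(k + 1).
Factor: A=8*k + 4; B=k + 1; C=1.
Solve (8*k + 4)·f(k+1) − (k)·f(k) = 1.
Degrees (1,1,0) ⇒ d ≤ -1.
Bound -1 < 0, so the key equation has no polynomial solution.

no hypergeometric antidifference exists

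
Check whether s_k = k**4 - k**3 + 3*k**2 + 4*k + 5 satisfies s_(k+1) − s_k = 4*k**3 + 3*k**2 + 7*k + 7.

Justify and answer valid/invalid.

valid (s_(k+1) − s_k reduces to t_k)

s_(k+1) = k**4 + 3*k**3 + 6*k**2 + 11*k + 12
s_(k+1) − s_k = 4*k**3 + 3*k**2 + 7*k + 7
(s_(k+1) − s_k) − t_k = 0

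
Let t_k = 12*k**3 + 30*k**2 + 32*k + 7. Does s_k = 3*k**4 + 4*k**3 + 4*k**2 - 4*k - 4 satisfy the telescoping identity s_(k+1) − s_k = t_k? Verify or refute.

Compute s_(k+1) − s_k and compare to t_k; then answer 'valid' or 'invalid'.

Valid — Δs_k = t_k.

s_(k+1) = 3*k**4 + 16*k**3 + 34*k**2 + 28*k + 3
s_(k+1) − s_k = 12*k**3 + 30*k**2 + 32*k + 7
(s_(k+1) − s_k) − t_k = 0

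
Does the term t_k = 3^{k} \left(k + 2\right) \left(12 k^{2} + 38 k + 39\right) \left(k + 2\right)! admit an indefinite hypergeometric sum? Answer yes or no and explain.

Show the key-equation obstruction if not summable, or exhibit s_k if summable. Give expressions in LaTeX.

Ratio r(k) = (k + 3)**2*(114*k + 36*(k + 1)**2 + 231)/((k + 2)*(12*k**2 + 38*k + 39)).
So A=3*k + 9 and B=1, with C=k**3 + 31*k**2/6 + 115*k/12 + 13/2.
Set up (3*k + 9)·f(k+1) − (1)·f(k) − (k**3 + 31*k**2/6 + 115*k/12 + 13/2) = 0.
deg f ≤ 2 (via 1,0,3).
A polynomial solution: f(k) = (4*k**2 + 2*k + 3)/12.
Get s_k = R·t_k = 3**k*(4*k**2 + 2*k + 3)*factorial(k + 2) with R(k) = B(k−1)f(k)/C(k) = (4*k**2 + 2*k + 3)/((k + 2)*(12*k**2 + 38*k + 39)).
Check: Δs_k = 3**k*(k + 2)*(12*k**2 + 38*k + 39)*factorial(k + 2). ✓

Yes. s_k = 3^{k} \left(4 k^{2} + 2 k + 3\right) \left(k + 2\right)!.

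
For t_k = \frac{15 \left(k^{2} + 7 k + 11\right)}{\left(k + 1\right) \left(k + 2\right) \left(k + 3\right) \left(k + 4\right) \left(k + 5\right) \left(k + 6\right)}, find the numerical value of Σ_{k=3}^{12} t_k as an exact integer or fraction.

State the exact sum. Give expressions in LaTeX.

Σ = 25/1008

The ratio is (k + 1)*(7*k + (k + 1)**2 + 18)/((k + 7)*(k**2 + 7*k + 11)).
Take A(k)=k + 1, B(k)=k + 7, C(k)=k**2 + 7*k + 11.
Solve (k + 1)·f(k+1) − (k + 6)·f(k) = k**2 + 7*k + 11.
deg f ≤ 5 (via 1,1,2).
Match coefficients ⇒ f(k) = k*(k + 2)*(k + 4)*(k**2 + 9*k + 23)/45.
R(k) = B(k−1)·f(k)/C(k) = k*(k + 2)*(k + 4)*(k + 6)*(k**2 + 9*k + 23)/(45*(k**2 + 7*k + 11)); s_k = R·t_k = k*(k**2 + 9*k + 23)/(3*(k**3 + 9*k**2 + 23*k + 15)).
Check: Δs_k = 15*(k**2 + 7*k + 11)/(k**6 + 21*k**5 + 175*k**4 + 735*k**3 + 1624*k**2 + 1764*k + 720). ✓
Evaluate s at k=13 and k=3: 1339/4032 and 59/192; difference 25/1008.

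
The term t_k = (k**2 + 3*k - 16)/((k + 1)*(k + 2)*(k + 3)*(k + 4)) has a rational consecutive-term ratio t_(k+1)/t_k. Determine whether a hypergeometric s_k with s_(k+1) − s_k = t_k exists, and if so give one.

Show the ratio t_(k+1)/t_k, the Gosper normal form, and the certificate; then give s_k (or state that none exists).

The ratio is (k + 1)*(3*k + (k + 1)**2 - 13)/((k + 5)*(k**2 + 3*k - 16)).
Take A(k)=k + 1, B(k)=k + 5, C(k)=k**2 + 3*k - 16.
Set up (k + 1)·f(k+1) − (k + 4)·f(k) − (k**2 + 3*k - 16) = 0.
From deg A=1, deg B=1, deg C=2: d=3.
Coefficient equations give f(k) = -k*(2*k**2 + 15*k + 31)/3.
Then R = B(k−1)f/C = -k*(k + 4)*(2*k**2 + 15*k + 31)/(3*(k**2 + 3*k - 16)), so s_k = R(k)·t_k = k*(-2*k**2 - 15*k - 31)/(3*(k + 1)*(k + 2)*(k + 3)).
Verify: (k**2 + 3*k - 16)/(k**4 + 10*k**3 + 35*k**2 + 50*k + 24) matches t_k.

s_k = k*(-2*k**2 - 15*k - 31)/(3*(k + 1)*(k + 2)*(k + 3))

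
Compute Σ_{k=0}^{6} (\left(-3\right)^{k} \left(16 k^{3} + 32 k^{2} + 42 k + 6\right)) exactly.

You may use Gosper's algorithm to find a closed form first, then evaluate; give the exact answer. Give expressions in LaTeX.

r(k) = 3*(-8*k**3 - 40*k**2 - 77*k - 48)/(8*k**3 + 16*k**2 + 21*k + 3) after simplifying.
Gosper form: A/B · C(k+1)/C(k) with A=-3, B=1, C=k**3 + 2*k**2 + 21*k/8 + 3/8.
Need (-3)·f(k+1) − (1)·f(k) = k**3 + 2*k**2 + 21*k/8 + 3/8.
From deg A=0, deg B=0, deg C=3: d=3.
Match coefficients ⇒ f(k) = -(4*k**3 - k**2 + 3*k - 3)/16.
R(k) = B(k−1)·f(k)/C(k) = -(4*k**3 - k**2 + 3*k - 3)/(2*(8*k**3 + 16*k**2 + 21*k + 3)); s_k = R·t_k = (-3)**k*(-4*k**3 + k**2 - 3*k + 3).
s_(k+1) − s_k = (-3)**k*(16*k**3 + 32*k**2 + 42*k + 6) = t_k.
Telescoping: Σ = s_(7) − s_(0) = 2932767 − (3) = 2932764.

Σ = 2932764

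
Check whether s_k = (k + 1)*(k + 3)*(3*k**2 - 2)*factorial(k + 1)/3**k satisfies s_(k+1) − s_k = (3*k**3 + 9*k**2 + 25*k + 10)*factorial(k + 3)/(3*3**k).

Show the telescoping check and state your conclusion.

s_(k+1) = (k + 2)*(k + 4)*(3*k**2 + 6*k + 1)*factorial(k + 2)/(3*3**k)
s_(k+1) − s_k = (3*k**5 + 21*k**4 + 73*k**3 + 155*k**2 + 140*k + 34)*factorial(k + 1)/(3*3**k)
(s_(k+1) − s_k) − t_k = -(3*k**4 + 15*k**3 + 34*k**2 + 60*k + 26)*factorial(k + 1)/(3*3**k)

Invalid: residual -(3*k**4 + 15*k**3 + 34*k**2 + 60*k + 26)*factorial(k + 1)/(3*3**k) ≠ 0.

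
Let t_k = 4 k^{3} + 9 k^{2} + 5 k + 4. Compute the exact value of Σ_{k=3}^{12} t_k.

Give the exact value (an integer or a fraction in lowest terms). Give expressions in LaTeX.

Σ = 30520

Step 1: r(k) = (4*k**3 + 21*k**2 + 35*k + 22)/(4*k**3 + 9*k**2 + 5*k + 4).
Take A(k)=1, B(k)=1, C(k)=k**3 + 9*k**2/4 + 5*k/4 + 1.
Set up (1)·f(k+1) − (1)·f(k) − (k**3 + 9*k**2/4 + 5*k/4 + 1) = 0.
deg f ≤ 4 (via 0,0,3).
Match coefficients ⇒ f(k) = k*(k**3 + k**2 - k + 3)/4.
Certificate R = B(k−1)f/C = k*(k**3 + k**2 - k + 3)/(4*k**3 + 9*k**2 + 5*k + 4) gives s_k = k*(k**3 + k**2 - k + 3).
Δs = 4*k**3 + 9*k**2 + 5*k + 4, as required.
Sum = s_(13) − s_(3); s_(13) = 30628, s_(3) = 108 ⇒ 30520.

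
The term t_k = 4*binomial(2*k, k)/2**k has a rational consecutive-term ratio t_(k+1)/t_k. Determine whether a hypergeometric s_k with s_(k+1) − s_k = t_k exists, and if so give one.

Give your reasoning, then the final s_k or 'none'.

not Gosper-summable; s_k does not exist

Step 1: r(k) = (2*k + 1)/(k + 1).
Take A(k)=2*k + 1, B(k)=k + 1, C(k)=1.
Solve (2*k + 1)·f(k+1) − (k)·f(k) = 1.
d = -1 from the (1,1,0) case.
deg f ≤ -1 is impossible — no certificate.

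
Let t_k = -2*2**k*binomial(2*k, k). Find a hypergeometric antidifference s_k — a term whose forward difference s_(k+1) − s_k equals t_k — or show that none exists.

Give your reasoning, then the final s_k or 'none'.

t_(k+1)/t_k = 4*(2*k + 1)/(k + 1).
A = 8*k + 4, B = k + 1, C = 1.
Solve (8*k + 4)·f(k+1) − (k)·f(k) = 1.
deg f ≤ -1 (via 1,1,0).
deg f ≤ -1 is impossible — no certificate.

not Gosper-summable; s_k does not exist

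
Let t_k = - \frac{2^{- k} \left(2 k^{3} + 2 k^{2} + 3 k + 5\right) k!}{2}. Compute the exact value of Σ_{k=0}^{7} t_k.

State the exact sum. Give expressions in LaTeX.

Σ = -39381/2

Ratio r(k) = (2*k**4 + 10*k**3 + 21*k**2 + 25*k + 12)/(2*(2*k**3 + 2*k**2 + 3*k + 5)).
Normal form (A,B,C) = (k/2 + 1/2, 1, k**3 + k**2 + 3*k/2 + 5/2).
Key eq: (k/2 + 1/2)·f(k+1) = (1)·f(k) + (k**3 + k**2 + 3*k/2 + 5/2).
Bound: deg f ≤ 2.
Solving with deg f ≤ 2: f(k) = 2*k**2 - 3.
So s_k = (B(k−1)f/C)·t_k = (2*(2*k**2 - 3)/(2*k**3 + 2*k**2 + 3*k + 5))·t_k = -(2*k**2 - 3)*factorial(k)/2**k.
Verify: -(2*k**3 + 2*k**2 + 3*k + 5)*factorial(k)/(2*2**k) matches t_k.
Sum = s_(8) − s_(0); s_(8) = -39375/2, s_(0) = 3 ⇒ -39381/2.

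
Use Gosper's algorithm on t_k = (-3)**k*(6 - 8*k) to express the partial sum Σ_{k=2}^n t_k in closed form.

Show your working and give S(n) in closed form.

Ratio r(k) = 3*(-4*k - 1)/(4*k - 3).
Gosper form: A/B · C(k+1)/C(k) with A=-3, B=1, C=k - 3/4.
Need (-3)·f(k+1) − (1)·f(k) = k - 3/4.
deg f ≤ 1 (via 0,0,1).
Solving with deg f ≤ 1: f(k) = -(2*k - 3)/8.
Certificate R = B(k−1)f/C = -(2*k - 3)/(2*(4*k - 3)) gives s_k = (-3)**k*(2*k - 3).
Check: Δs_k = (-3)**k*(6 - 8*k). ✓
s_(n+1) = (-3)**(n + 1)*(2*n - 1) and s_(2) = 9, so S(n) = -6*(-3)**n*n + 3*(-3)**n - 9.

S(n) = -6*(-3)**n*n + 3*(-3)**n - 9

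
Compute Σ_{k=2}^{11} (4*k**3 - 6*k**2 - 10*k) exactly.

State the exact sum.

Σ = 13740

The ratio is (2*k**2 + k - 6)/(k*(2*k - 5)).
So A=1 and B=1, with C=k**3 - 3*k**2/2 - 5*k/2.
Solve (1)·f(k+1) − (1)·f(k) = k**3 - 3*k**2/2 - 5*k/2.
Bound: deg f ≤ 4.
Solve for f: f(k) = k*(k - 4)*(k - 1)*(k + 1)/4 (degree 4 ≤ 4).
Certificate R = B(k−1)f/C = (k - 4)*(k - 1)/(2*(2*k - 5)) gives s_k = k*(k**3 - 4*k**2 - k + 4).
Verify: 2*k*(2*k**2 - 3*k - 5) matches t_k.
Sum = s_(12) − s_(2); s_(12) = 13728, s_(2) = -12 ⇒ 13740.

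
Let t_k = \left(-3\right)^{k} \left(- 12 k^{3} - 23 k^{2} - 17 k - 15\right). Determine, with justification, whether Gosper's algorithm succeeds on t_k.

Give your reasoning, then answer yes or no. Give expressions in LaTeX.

Yes. s_k = \left(-3\right)^{k} \left(3 k^{3} - k^{2} - k + 3\right).

The ratio is 3*(-12*k**3 - 59*k**2 - 99*k - 67)/(12*k**3 + 23*k**2 + 17*k + 15).
So A=-3 and B=1, with C=k**3 + 23*k**2/12 + 17*k/12 + 5/4.
Key eq: (-3)·f(k+1) = (1)·f(k) + (k**3 + 23*k**2/12 + 17*k/12 + 5/4).
Degrees (0,0,3) ⇒ d ≤ 3.
Match coefficients ⇒ f(k) = -(k + 1)*(3*k**2 - 4*k + 3)/12.
Then R = B(k−1)f/C = -(k + 1)*(3*k**2 - 4*k + 3)/(12*k**3 + 23*k**2 + 17*k + 15), so s_k = R(k)·t_k = (-3)**k*(3*k**3 - k**2 - k + 3).
Verify: (-3)**k*(-12*k**3 - 23*k**2 - 17*k - 15) matches t_k.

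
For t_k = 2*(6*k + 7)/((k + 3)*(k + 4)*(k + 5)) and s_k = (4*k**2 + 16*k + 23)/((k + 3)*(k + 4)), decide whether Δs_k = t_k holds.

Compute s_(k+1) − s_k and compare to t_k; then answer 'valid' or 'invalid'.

valid; difference matches t_k

s_(k+1) = (16*k + 4*(k + 1)**2 + 39)/((k + 4)*(k + 5))
s_(k+1) − s_k = 2*(6*k + 7)/(k**3 + 12*k**2 + 47*k + 60)
(s_(k+1) − s_k) − t_k = 0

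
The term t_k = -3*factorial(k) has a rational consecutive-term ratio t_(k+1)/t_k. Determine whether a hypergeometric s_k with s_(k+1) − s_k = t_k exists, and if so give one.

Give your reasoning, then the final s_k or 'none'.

The ratio is k + 1.
A = k + 1, B = 1, C = 1.
Set up (k + 1)·f(k+1) − (1)·f(k) − (1) = 0.
d = -1 from the (1,0,0) case.
d = -1 < 0 ⇒ no nonzero polynomial f; not summable.

not Gosper-summable; s_k does not exist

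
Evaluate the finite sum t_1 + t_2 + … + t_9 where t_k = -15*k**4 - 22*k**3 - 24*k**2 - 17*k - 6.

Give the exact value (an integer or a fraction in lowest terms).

Σ = -282204

The ratio is (15*k**4 + 82*k**3 + 180*k**2 + 191*k + 84)/(15*k**4 + 22*k**3 + 24*k**2 + 17*k + 6).
A = 1, B = 1, C = k**4 + 22*k**3/15 + 8*k**2/5 + 17*k/15 + 2/5.
Solve (1)·f(k+1) − (1)·f(k) = k**4 + 22*k**3/15 + 8*k**2/5 + 17*k/15 + 2/5.
deg f ≤ 5 (via 0,0,4).
A polynomial solution: f(k) = k*(3*k**4 - 2*k**3 + 2*k**2 + 2*k + 1)/15.
Get s_k = R·t_k = k*(-3*k**4 + 2*k**3 - 2*k**2 - 2*k - 1) with R(k) = B(k−1)f(k)/C(k) = k*(3*k**4 - 2*k**3 + 2*k**2 + 2*k + 1)/(15*k**4 + 22*k**3 + 24*k**2 + 17*k + 6).
Verify: -15*k**4 - 22*k**3 - 24*k**2 - 17*k - 6 matches t_k.
Telescoping: Σ = s_(10) − s_(1) = -282210 − (-6) = -282204.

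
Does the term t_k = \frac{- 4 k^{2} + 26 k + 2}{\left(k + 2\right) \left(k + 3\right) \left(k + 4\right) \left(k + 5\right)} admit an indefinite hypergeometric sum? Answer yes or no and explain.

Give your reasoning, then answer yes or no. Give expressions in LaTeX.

r(k) = (k + 2)*(13*k - 2*(k + 1)**2 + 14)/((k + 6)*(-2*k**2 + 13*k + 1)) after simplifying.
Gosper form: A/B · C(k+1)/C(k) with A=k + 2, B=k + 6, C=k**2 - 13*k/2 - 1/2.
Set up (k + 2)·f(k+1) − (k + 5)·f(k) − (k**2 - 13*k/2 - 1/2) = 0.
d = 3 from the (1,1,2) case.
Solving with deg f ≤ 3: f(k) = -k*(4*k - 3)/4.
R(k) = B(k−1)·f(k)/C(k) = -k*(k + 5)*(4*k - 3)/(2*(2*k**2 - 13*k - 1)); s_k = R·t_k = k*(4*k - 3)/((k + 2)*(k + 3)*(k + 4)).
Δs = 2*(-2*k**2 + 13*k + 1)/(k**4 + 14*k**3 + 71*k**2 + 154*k + 120), as required.

Yes. s_k = \frac{k \left(4 k - 3\right)}{\left(k + 2\right) \left(k + 3\right) \left(k + 4\right)}.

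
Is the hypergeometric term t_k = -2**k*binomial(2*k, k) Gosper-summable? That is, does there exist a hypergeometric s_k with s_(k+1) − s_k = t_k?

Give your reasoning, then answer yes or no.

No — negative degree bound, so no certificate f.

t_(k+1)/t_k = 4*(2*k + 1)/(k + 1).
A = 8*k + 4, B = k + 1, C = 1.
f must satisfy (8*k + 4)·f(k+1) − (k)·f(k) = 1.
deg f ≤ -1 (via 1,1,0).
deg f ≤ -1 is impossible — no certificate.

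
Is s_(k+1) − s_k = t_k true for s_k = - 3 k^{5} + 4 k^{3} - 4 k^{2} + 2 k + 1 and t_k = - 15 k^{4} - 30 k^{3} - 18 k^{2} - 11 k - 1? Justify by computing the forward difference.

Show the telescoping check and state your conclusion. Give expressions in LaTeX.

Valid: the claim telescopes to t_k.

s_(k+1) = k*(-3*k**4 - 15*k**3 - 26*k**2 - 22*k - 9)
s_(k+1) − s_k = -15*k**4 - 30*k**3 - 18*k**2 - 11*k - 1
(s_(k+1) − s_k) − t_k = 0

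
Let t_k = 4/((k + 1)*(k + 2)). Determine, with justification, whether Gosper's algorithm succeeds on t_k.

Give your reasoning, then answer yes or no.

Yes. s_k = 4*k/(k + 1).

Step 1: r(k) = (k + 1)/(k + 3).
So A=k + 1 and B=k + 3, with C=1.
Key eq: (k + 1)·f(k+1) = (k + 2)·f(k) + (1).
Degrees (1,1,0) ⇒ d ≤ 1.
Coefficient equations give f(k) = k.
So s_k = (B(k−1)f/C)·t_k = (k*(k + 2))·t_k = 4*k/(k + 1).
Check: Δs_k = 4/(k**2 + 3*k + 2). ✓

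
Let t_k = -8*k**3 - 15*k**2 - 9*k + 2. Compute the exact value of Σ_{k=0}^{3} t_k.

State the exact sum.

t_(k+1)/t_k = (8*k**3 + 39*k**2 + 63*k + 30)/(8*k**3 + 15*k**2 + 9*k - 2).
So A=1 and B=1, with C=k**3 + 15*k**2/8 + 9*k/8 - 1/4.
f must satisfy (1)·f(k+1) − (1)·f(k) = k**3 + 15*k**2/8 + 9*k/8 - 1/4.
deg f ≤ 4 (via 0,0,3).
Solving with deg f ≤ 4: f(k) = k*(2*k**3 + k**2 - k - 4)/8.
Then R = B(k−1)f/C = k*(2*k**3 + k**2 - k - 4)/(8*k**3 + 15*k**2 + 9*k - 2), so s_k = R(k)·t_k = k*(-2*k**3 - k**2 + k + 4).
s_(k+1) − s_k = -8*k**3 - 15*k**2 - 9*k + 2 = t_k.
Evaluate s at k=4 and k=0: -544 and 0; difference -544.

Σ = -544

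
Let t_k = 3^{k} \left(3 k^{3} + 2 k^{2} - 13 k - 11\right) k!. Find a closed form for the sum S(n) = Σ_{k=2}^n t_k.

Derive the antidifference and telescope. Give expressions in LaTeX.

t_(k+1)/t_k = 3*(3*k**4 + 14*k**3 + 11*k**2 - 19*k - 19)/(3*k**3 + 2*k**2 - 13*k - 11).
A = 3*k + 3, B = 1, C = k**3 + 2*k**2/3 - 13*k/3 - 11/3.
Set up (3*k + 3)·f(k+1) − (1)·f(k) − (k**3 + 2*k**2/3 - 13*k/3 - 11/3) = 0.
d = 2 from the (1,0,3) case.
Match coefficients ⇒ f(k) = (k**2 - 2*k - 4)/3.
R(k) = B(k−1)·f(k)/C(k) = (k**2 - 2*k - 4)/(3*k**3 + 2*k**2 - 13*k - 11); s_k = R·t_k = 3**k*(k**2 - 2*k - 4)*factorial(k).
Δs = 3**k*(3*k**3 + 2*k**2 - 13*k - 11)*factorial(k), as required.
Telescope: S(n) = s_(n+1) − s_(2) = 3**(n + 1)*(n**2 - 5)*factorial(n + 1) − (-72) = 3*3**n*n**2*factorial(n + 1) - 15*3**n*factorial(n + 1) + 72.

S(n) = 3 \cdot 3^{n} n^{2} \left(n + 1\right)! - 15 \cdot 3^{n} \left(n + 1\right)! + 72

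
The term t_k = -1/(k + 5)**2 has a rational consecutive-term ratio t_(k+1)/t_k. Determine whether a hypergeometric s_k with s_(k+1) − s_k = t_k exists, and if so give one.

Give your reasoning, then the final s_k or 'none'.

not Gosper-summable; s_k does not exist

Step 1: r(k) = (k + 5)**2/(k + 6)**2.
A = k**2 + 10*k + 25, B = k**2 + 12*k + 36, C = 1.
Solve (k**2 + 10*k + 25)·f(k+1) − (k**2 + 10*k + 25)·f(k) = 1.
From deg A=2, deg B=2, deg C=0: d=0.
f = c0 ⇒ A·f(k+1) − B(k−1)·f(k) − C = -1. The system {-1 = 0} is inconsistent; no antidifference.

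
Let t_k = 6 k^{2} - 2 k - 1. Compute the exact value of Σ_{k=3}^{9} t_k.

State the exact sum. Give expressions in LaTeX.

t_(k+1)/t_k = (6*k**2 + 10*k + 3)/(6*k**2 - 2*k - 1).
Gosper form: A/B · C(k+1)/C(k) with A=1, B=1, C=k**2 - k/3 - 1/6.
Need (1)·f(k+1) − (1)·f(k) = k**2 - k/3 - 1/6.
Degrees (0,0,2) ⇒ d ≤ 3.
Coefficient equations give f(k) = k*(2*k**2 - 4*k + 1)/6.
So s_k = (B(k−1)f/C)·t_k = (k*(2*k**2 - 4*k + 1)/(6*k**2 - 2*k - 1))·t_k = k*(2*k**2 - 4*k + 1).
Δs = 6*k**2 - 2*k - 1, as required.
Sum = s_(10) − s_(3); s_(10) = 1610, s_(3) = 21 ⇒ 1589.

Σ = 1589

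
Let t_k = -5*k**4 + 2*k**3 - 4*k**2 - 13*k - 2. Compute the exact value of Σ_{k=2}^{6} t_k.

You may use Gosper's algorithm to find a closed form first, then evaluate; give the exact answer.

Compute t_(k+1)/t_k: get (5*k**4 + 18*k**3 + 28*k**2 + 35*k + 22)/(5*k**4 - 2*k**3 + 4*k**2 + 13*k + 2).
A = 1, B = 1, C = k**4 - 2*k**3/5 + 4*k**2/5 + 13*k/5 + 2/5.
Set up (1)·f(k+1) − (1)·f(k) − (k**4 - 2*k**3/5 + 4*k**2/5 + 13*k/5 + 2/5) = 0.
Bound: deg f ≤ 5.
Solving with deg f ≤ 5: f(k) = k*(k + 1)*(k**3 - 4*k**2 + 8*k - 4)/5.
Get s_k = R·t_k = k*(-k**4 + 3*k**3 - 4*k**2 - 4*k + 4) with R(k) = B(k−1)f(k)/C(k) = k*(k**3 - 4*k**2 + 8*k - 4)/(5*k**3 - 7*k**2 + 11*k + 2).
Δs = -5*k**4 + 2*k**3 - 4*k**2 - 13*k - 2, as required.
Telescoping: Σ = s_(7) − s_(2) = -11144 − (-24) = -11120.

Σ = -11120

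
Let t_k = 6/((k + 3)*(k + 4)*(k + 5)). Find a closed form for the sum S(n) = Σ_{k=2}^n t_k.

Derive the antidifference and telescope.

S(n) = (n**2 + 9*n - 10)/(10*(n**2 + 9*n + 20))

Ratio r(k) = (k + 3)/(k + 6).
Gosper form: A/B · C(k+1)/C(k) with A=k + 3, B=k + 6, C=1.
f must satisfy (k + 3)·f(k+1) − (k + 5)·f(k) = 1.
Degrees (1,1,0) ⇒ d ≤ 2.
A polynomial solution: f(k) = k*(k + 7)/24.
Then R = B(k−1)f/C = k*(k + 5)*(k + 7)/24, so s_k = R(k)·t_k = k*(k + 7)/(4*(k + 3)*(k + 4)).
Verify: 6/(k**3 + 12*k**2 + 47*k + 60) matches t_k.
Σ_(k=2)^n t_k = s_(n+1) − s_(2) = ((n**2 + 9*n + 8)/(4*(n**2 + 9*n + 20))) − (3/20), i.e. (n**2 + 9*n - 10)/(10*(n**2 + 9*n + 20)).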